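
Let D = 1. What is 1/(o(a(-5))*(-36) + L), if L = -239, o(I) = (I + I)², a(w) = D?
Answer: -1/383 ≈ -0.0026110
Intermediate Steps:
a(w) = 1
o(I) = 4*I² (o(I) = (2*I)² = 4*I²)
1/(o(a(-5))*(-36) + L) = 1/((4*1²)*(-36) - 239) = 1/((4*1)*(-36) - 239) = 1/(4*(-36) - 239) = 1/(-144 - 239) = 1/(-383) = -1/383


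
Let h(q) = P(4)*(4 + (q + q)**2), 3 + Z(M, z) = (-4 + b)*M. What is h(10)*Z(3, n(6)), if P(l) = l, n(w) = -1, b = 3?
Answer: -9696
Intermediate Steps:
Z(M, z) = -3 - M (Z(M, z) = -3 + (-4 + 3)*M = -3 - M)
h(q) = 16 + 16*q**2 (h(q) = 4*(4 + (q + q)**2) = 4*(4 + (2*q)**2) = 4*(4 + 4*q**2) = 16 + 16*q**2)
h(10)*Z(3, n(6)) = (16 + 16*10**2)*(-3 - 1*3) = (16 + 16*100)*(-3 - 3) = (16 + 1600)*(-6) = 1616*(-6) = -9696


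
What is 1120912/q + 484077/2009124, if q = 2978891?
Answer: 1231354606565/1994987133828 ≈ 0.61722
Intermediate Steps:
1120912/q + 484077/2009124 = 1120912/2978891 + 484077/2009124 = 1120912*(1/2978891) + 484077*(1/2009124) = 1120912/2978891 + 161359/669708 = 1231354606565/1994987133828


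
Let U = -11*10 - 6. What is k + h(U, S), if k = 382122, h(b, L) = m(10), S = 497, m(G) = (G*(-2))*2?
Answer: 382082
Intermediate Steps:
m(G) = -4*G (m(G) = -2*G*2 = -4*G)
U = -116 (U = -110 - 6 = -116)
h(b, L) = -40 (h(b, L) = -4*10 = -40)
k + h(U, S) = 382122 - 40 = 382082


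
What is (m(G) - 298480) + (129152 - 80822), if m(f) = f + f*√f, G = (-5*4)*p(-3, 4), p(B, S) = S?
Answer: -250230 - 320*I*√5 ≈ -2.5023e+5 - 715.54*I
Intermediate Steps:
G = -80 (G = -5*4*4 = -20*4 = -80)
m(f) = f + f^(3/2)
(m(G) - 298480) + (129152 - 80822) = ((-80 + (-80)^(3/2)) - 298480) + (129152 - 80822) = ((-80 - 320*I*√5) - 298480) + 48330 = (-298560 - 320*I*√5) + 48330 = -250230 - 320*I*√5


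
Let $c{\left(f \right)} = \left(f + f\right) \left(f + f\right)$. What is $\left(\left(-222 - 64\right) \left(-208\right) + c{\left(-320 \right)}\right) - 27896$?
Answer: $441192$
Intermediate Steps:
$c{\left(f \right)} = 4 f^{2}$ ($c{\left(f \right)} = 2 f 2 f = 4 f^{2}$)
$\left(\left(-222 - 64\right) \left(-208\right) + c{\left(-320 \right)}\right) - 27896 = \left(\left(-222 - 64\right) \left(-208\right) + 4 \left(-320\right)^{2}\right) - 27896 = \left(\left(-286\right) \left(-208\right) + 4 \cdot 102400\right) - 27896 = \left(59488 + 409600\right) - 27896 = 469088 - 27896 = 441192$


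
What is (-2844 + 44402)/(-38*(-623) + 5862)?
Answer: 20779/14768 ≈ 1.4070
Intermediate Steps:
(-2844 + 44402)/(-38*(-623) + 5862) = 41558/(23674 + 5862) = 41558/29536 = 41558*(1/29536) = 20779/14768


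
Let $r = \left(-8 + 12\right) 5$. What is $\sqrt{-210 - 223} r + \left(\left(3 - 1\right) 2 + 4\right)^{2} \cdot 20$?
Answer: $1280 + 20 i \sqrt{433} \approx 1280.0 + 416.17 i$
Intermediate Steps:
$r = 20$ ($r = 4 \cdot 5 = 20$)
$\sqrt{-210 - 223} r + \left(\left(3 - 1\right) 2 + 4\right)^{2} \cdot 20 = \sqrt{-210 - 223} \cdot 20 + \left(\left(3 - 1\right) 2 + 4\right)^{2} \cdot 20 = \sqrt{-433} \cdot 20 + \left(2 \cdot 2 + 4\right)^{2} \cdot 20 = i \sqrt{433} \cdot 20 + \left(4 + 4\right)^{2} \cdot 20 = 20 i \sqrt{433} + 8^{2} \cdot 20 = 20 i \sqrt{433} + 64 \cdot 20 = 20 i \sqrt{433} + 1280 = 1280 + 20 i \sqrt{433}$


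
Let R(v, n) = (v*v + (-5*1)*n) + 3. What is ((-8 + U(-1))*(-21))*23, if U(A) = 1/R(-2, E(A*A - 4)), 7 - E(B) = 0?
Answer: 15525/4 ≈ 3881.3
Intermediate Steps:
E(B) = 7 (E(B) = 7 - 1*0 = 7 + 0 = 7)
R(v, n) = 3 + v**2 - 5*n (R(v, n) = (v**2 - 5*n) + 3 = 3 + v**2 - 5*n)
U(A) = -1/28 (U(A) = 1/(3 + (-2)**2 - 5*7) = 1/(3 + 4 - 35) = 1/(-28) = -1/28)
((-8 + U(-1))*(-21))*23 = ((-8 - 1/28)*(-21))*23 = -225/28*(-21)*23 = (675/4)*23 = 15525/4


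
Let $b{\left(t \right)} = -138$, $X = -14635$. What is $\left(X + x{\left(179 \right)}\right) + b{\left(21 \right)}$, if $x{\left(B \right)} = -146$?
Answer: $-14919$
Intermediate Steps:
$\left(X + x{\left(179 \right)}\right) + b{\left(21 \right)} = \left(-14635 - 146\right) - 138 = -14781 - 138 = -14919$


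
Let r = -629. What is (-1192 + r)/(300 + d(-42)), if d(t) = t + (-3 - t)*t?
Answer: 607/460 ≈ 1.3196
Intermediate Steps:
d(t) = t + t*(-3 - t)
(-1192 + r)/(300 + d(-42)) = (-1192 - 629)/(300 - 1*(-42)*(2 - 42)) = -1821/(300 - 1*(-42)*(-40)) = -1821/(300 - 1680) = -1821/(-1380) = -1821*(-1/1380) = 607/460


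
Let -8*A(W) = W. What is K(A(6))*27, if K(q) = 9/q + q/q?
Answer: -297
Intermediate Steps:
A(W) = -W/8
K(q) = 1 + 9/q (K(q) = 9/q + 1 = 1 + 9/q)
K(A(6))*27 = ((9 - ⅛*6)/((-⅛*6)))*27 = ((9 - ¾)/(-¾))*27 = -4/3*33/4*27 = -11*27 = -297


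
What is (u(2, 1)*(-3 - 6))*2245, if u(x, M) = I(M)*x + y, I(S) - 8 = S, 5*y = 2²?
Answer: -379854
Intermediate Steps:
y = ⅘ (y = (⅕)*2² = (⅕)*4 = ⅘ ≈ 0.80000)
I(S) = 8 + S
u(x, M) = ⅘ + x*(8 + M) (u(x, M) = (8 + M)*x + ⅘ = x*(8 + M) + ⅘ = ⅘ + x*(8 + M))
(u(2, 1)*(-3 - 6))*2245 = ((⅘ + 2*(8 + 1))*(-3 - 6))*2245 = ((⅘ + 2*9)*(-9))*2245 = ((⅘ + 18)*(-9))*2245 = ((94/5)*(-9))*2245 = -846/5*2245 = -379854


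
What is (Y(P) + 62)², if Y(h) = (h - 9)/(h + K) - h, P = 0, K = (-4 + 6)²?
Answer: 57121/16 ≈ 3570.1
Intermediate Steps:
K = 4 (K = 2² = 4)
Y(h) = -h + (-9 + h)/(4 + h) (Y(h) = (h - 9)/(h + 4) - h = (-9 + h)/(4 + h) - h = -h + (-9 + h)/(4 + h))
(Y(P) + 62)² = ((-9 - 1*0² - 3*0)/(4 + 0) + 62)² = ((-9 - 1*0 + 0)/4 + 62)² = ((-9 + 0 + 0)/4 + 62)² = ((¼)*(-9) + 62)² = (-9/4 + 62)² = (239/4)² = 57121/16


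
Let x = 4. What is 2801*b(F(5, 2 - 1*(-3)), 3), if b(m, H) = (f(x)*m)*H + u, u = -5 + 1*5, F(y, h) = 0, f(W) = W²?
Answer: 0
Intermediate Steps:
u = 0 (u = -5 + 5 = 0)
b(m, H) = 16*H*m (b(m, H) = (4²*m)*H + 0 = (16*m)*H + 0 = 16*H*m + 0 = 16*H*m)
2801*b(F(5, 2 - 1*(-3)), 3) = 2801*(16*3*0) = 2801*0 = 0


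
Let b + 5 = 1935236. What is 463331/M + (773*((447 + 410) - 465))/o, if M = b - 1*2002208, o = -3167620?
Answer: -371987911213/53039421185 ≈ -7.0134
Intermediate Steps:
b = 1935231 (b = -5 + 1935236 = 1935231)
M = -66977 (M = 1935231 - 1*2002208 = 1935231 - 2002208 = -66977)
463331/M + (773*((447 + 410) - 465))/o = 463331/(-66977) + (773*((447 + 410) - 465))/(-3167620) = 463331*(-1/66977) + (773*(857 - 465))*(-1/3167620) = -463331/66977 + (773*392)*(-1/3167620) = -463331/66977 + 303016*(-1/3167620) = -463331/66977 - 75754/791905 = -371987911213/53039421185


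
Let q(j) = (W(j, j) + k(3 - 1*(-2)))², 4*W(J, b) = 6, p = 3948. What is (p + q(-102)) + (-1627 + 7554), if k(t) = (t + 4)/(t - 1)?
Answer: 158225/16 ≈ 9889.1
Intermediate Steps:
W(J, b) = 3/2 (W(J, b) = (¼)*6 = 3/2)
k(t) = (4 + t)/(-1 + t)
q(j) = 225/16 (q(j) = (3/2 + (4 + (3 - 1*(-2)))/(-1 + (3 - 1*(-2))))² = (3/2 + (4 + (3 + 2))/(-1 + (3 + 2)))² = (3/2 + (4 + 5)/(-1 + 5))² = (3/2 + 9/4)² = (15/4)² = 225/16)
(p + q(-102)) + (-1627 + 7554) = (3948 + 225/16) + (-1627 + 7554) = 63393/16 + 5927 = 158225/16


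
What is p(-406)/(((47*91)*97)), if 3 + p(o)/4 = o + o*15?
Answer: -268/4277 ≈ -0.062661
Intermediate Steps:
p(o) = -12 + 64*o (p(o) = -12 + 4*(o + o*15) = -12 + 4*(o + 15*o) = -12 + 4*(16*o) = -12 + 64*o)
p(-406)/(((47*91)*97)) = (-12 + 64*(-406))/(((47*91)*97)) = (-12 - 25984)/((4277*97)) = -25996/414869 = -25996*1/414869 = -268/4277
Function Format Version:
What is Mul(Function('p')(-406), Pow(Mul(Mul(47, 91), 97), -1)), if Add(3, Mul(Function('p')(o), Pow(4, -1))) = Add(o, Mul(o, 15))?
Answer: Rational(-268, 4277) ≈ -0.062661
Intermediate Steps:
Function('p')(o) = Add(-12, Mul(64, o)) (Function('p')(o) = Add(-12, Mul(4, Add(o, Mul(o, 15)))) = Add(-12, Mul(4, Add(o, Mul(15, o)))) = Add(-12, Mul(4, Mul(16, o))) = Add(-12, Mul(64, o)))
Mul(Function('p')(-406), Pow(Mul(Mul(47, 91), 97), -1)) = Mul(Add(-12, Mul(64, -406)), Pow(Mul(Mul(47, 91), 97), -1)) = Mul(Add(-12, -25984), Pow(Mul(4277, 97), -1)) = Mul(-25996, Pow(414869, -1)) = Mul(-25996, Rational(1, 414869)) = Rational(-268, 4277)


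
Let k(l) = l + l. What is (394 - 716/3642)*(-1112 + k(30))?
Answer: -754406032/1821 ≈ -4.1428e+5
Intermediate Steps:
k(l) = 2*l
(394 - 716/3642)*(-1112 + k(30)) = (394 - 716/3642)*(-1112 + 2*30) = (394 - 716*1/3642)*(-1112 + 60) = (394 - 358/1821)*(-1052) = (717116/1821)*(-1052) = -754406032/1821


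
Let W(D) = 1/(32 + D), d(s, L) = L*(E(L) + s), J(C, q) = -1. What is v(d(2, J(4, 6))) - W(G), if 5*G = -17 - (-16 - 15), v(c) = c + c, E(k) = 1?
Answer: -1049/174 ≈ -6.0287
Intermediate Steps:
d(s, L) = L*(1 + s)
v(c) = 2*c
G = 14/5 (G = (-17 - (-16 - 15))/5 = (-17 - 1*(-31))/5 = (-17 + 31)/5 = (⅕)*14 = 14/5 ≈ 2.8000)
v(d(2, J(4, 6))) - W(G) = 2*(-(1 + 2)) - 1/(32 + 14/5) = 2*(-1*3) - 1/174/5 = 2*(-3) - 1*5/174 = -6 - 5/174 = -1049/174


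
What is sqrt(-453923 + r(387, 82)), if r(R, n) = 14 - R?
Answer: 2*I*sqrt(113574) ≈ 674.01*I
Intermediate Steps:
sqrt(-453923 + r(387, 82)) = sqrt(-453923 + (14 - 1*387)) = sqrt(-453923 + (14 - 387)) = sqrt(-453923 - 373) = sqrt(-454296) = 2*I*sqrt(113574)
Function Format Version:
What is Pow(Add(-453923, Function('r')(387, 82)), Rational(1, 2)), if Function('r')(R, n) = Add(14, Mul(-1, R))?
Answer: Mul(2, I, Pow(113574, Rational(1, 2))) ≈ Mul(674.01, I)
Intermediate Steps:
Pow(Add(-453923, Function('r')(387, 82)), Rational(1, 2)) = Pow(Add(-453923, Add(14, Mul(-1, 387))), Rational(1, 2)) = Pow(Add(-453923, Add(14, -387)), Rational(1, 2)) = Pow(Add(-453923, -373), Rational(1, 2)) = Pow(-454296, Rational(1, 2)) = Mul(2, I, Pow(113574, Rational(1, 2)))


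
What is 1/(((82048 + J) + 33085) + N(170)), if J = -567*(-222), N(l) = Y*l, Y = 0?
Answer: 1/241007 ≈ 4.1493e-6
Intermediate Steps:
N(l) = 0 (N(l) = 0*l = 0)
J = 125874
1/(((82048 + J) + 33085) + N(170)) = 1/(((82048 + 125874) + 33085) + 0) = 1/((207922 + 33085) + 0) = 1/(241007 + 0) = 1/241007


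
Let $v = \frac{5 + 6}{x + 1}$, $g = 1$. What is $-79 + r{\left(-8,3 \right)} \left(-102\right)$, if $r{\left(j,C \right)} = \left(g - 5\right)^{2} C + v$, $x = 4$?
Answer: $- \frac{25997}{5} \approx -5199.4$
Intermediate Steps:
$v = \frac{11}{5}$ ($v = \frac{5 + 6}{4 + 1} = \frac{11}{5} \approx 2.2$)
$r{\left(j,C \right)} = \frac{11}{5} + 16 C$ ($r{\left(j,C \right)} = \left(1 - 5\right)^{2} C + \frac{11}{5} = \left(-4\right)^{2} C + \frac{11}{5} = 16 C + \frac{11}{5} = \frac{11}{5} + 16 C$)
$-79 + r{\left(-8,3 \right)} \left(-102\right) = -79 + \left(\frac{11}{5} + 16 \cdot 3\right) \left(-102\right) = -79 + \left(\frac{11}{5} + 48\right) \left(-102\right) = -79 + \frac{251}{5} \left(-102\right) = -79 - \frac{25602}{5} = - \frac{25997}{5}$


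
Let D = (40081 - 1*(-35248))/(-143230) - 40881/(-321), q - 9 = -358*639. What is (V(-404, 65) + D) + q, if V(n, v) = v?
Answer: -3502839364673/15325610 ≈ -2.2856e+5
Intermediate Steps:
q = -228753 (q = 9 - 358*639 = 9 - 228762 = -228753)
D = 1943735007/15325610 (D = (40081 + 35248)*(-1/143230) - 40881*(-1/321) = 75329*(-1/143230) + 13627/107 = -75329/143230 + 13627/107 = 1943735007/15325610 ≈ 126.83)
(V(-404, 65) + D) + q = (65 + 1943735007/15325610) - 228753 = 2939899657/15325610 - 228753 = -3502839364673/15325610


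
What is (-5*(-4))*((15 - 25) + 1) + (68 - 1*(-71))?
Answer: -41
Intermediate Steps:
(-5*(-4))*((15 - 25) + 1) + (68 - 1*(-71)) = 20*(-10 + 1) + (68 + 71) = 20*(-9) + 139 = -180 + 139 = -41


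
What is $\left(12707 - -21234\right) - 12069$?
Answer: $21872$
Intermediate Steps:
$\left(12707 - -21234\right) - 12069 = \left(12707 + 21234\right) - 12069 = 33941 - 12069 = 21872$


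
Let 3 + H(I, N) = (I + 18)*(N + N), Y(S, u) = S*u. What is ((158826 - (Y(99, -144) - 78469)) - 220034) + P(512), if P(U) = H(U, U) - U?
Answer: 573722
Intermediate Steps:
H(I, N) = -3 + 2*N*(18 + I) (H(I, N) = -3 + (I + 18)*(N + N) = -3 + (18 + I)*(2*N) = -3 + 2*N*(18 + I))
P(U) = -3 + 2*U**2 + 35*U (P(U) = (-3 + 36*U + 2*U*U) - U = (-3 + 36*U + 2*U**2) - U = (-3 + 2*U**2 + 36*U) - U = -3 + 2*U**2 + 35*U)
((158826 - (Y(99, -144) - 78469)) - 220034) + P(512) = ((158826 - (99*(-144) - 78469)) - 220034) + (-3 + 2*512**2 + 35*512) = ((158826 - (-14256 - 78469)) - 220034) + (-3 + 2*262144 + 17920) = ((158826 - 1*(-92725)) - 220034) + (-3 + 524288 + 17920) = ((158826 + 92725) - 220034) + 542205 = (251551 - 220034) + 542205 = 31517 + 542205 = 573722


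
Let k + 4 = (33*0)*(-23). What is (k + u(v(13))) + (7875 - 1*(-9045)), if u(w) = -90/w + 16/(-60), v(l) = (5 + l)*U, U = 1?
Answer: 253661/15 ≈ 16911.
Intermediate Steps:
v(l) = 5 + l (v(l) = (5 + l)*1 = 5 + l)
u(w) = -4/15 - 90/w (u(w) = -90/w + 16*(-1/60) = -90/w - 4/15 = -4/15 - 90/w)
k = -4 (k = -4 + (33*0)*(-23) = -4 + 0*(-23) = -4 + 0 = -4)
(k + u(v(13))) + (7875 - 1*(-9045)) = (-4 + (-4/15 - 90/(5 + 13))) + (7875 - 1*(-9045)) = (-4 + (-4/15 - 90/18)) + (7875 + 9045) = (-4 + (-4/15 - 90*1/18)) + 16920 = (-4 + (-4/15 - 5)) + 16920 = (-4 - 79/15) + 16920 = -139/15 + 16920 = 253661/15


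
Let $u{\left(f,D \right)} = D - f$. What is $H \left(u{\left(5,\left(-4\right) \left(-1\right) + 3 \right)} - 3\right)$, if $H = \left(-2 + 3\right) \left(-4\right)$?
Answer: $4$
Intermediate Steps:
$H = -4$ ($H = 1 \left(-4\right) = -4$)
$H \left(u{\left(5,\left(-4\right) \left(-1\right) + 3 \right)} - 3\right) = - 4 \left(\left(\left(\left(-4\right) \left(-1\right) + 3\right) - 5\right) - 3\right) = - 4 \left(\left(\left(4 + 3\right) - 5\right) + \left(-14 + 11\right)\right) = - 4 \left(\left(7 - 5\right) - 3\right) = - 4 \left(2 - 3\right) = \left(-4\right) \left(-1\right) = 4$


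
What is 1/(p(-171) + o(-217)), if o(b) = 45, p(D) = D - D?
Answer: 1/45 ≈ 0.022222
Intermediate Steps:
p(D) = 0
1/(p(-171) + o(-217)) = 1/(0 + 45) = 1/45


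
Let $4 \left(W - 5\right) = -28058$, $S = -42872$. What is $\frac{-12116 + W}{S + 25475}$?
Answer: $\frac{38251}{34794} \approx 1.0994$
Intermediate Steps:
$W = - \frac{14019}{2}$ ($W = 5 + \frac{1}{4} \left(-28058\right) = 5 - \frac{14029}{2} = - \frac{14019}{2} \approx -7009.5$)
$\frac{-12116 + W}{S + 25475} = \frac{-12116 - \frac{14019}{2}}{-42872 + 25475} = - \frac{38251}{2 \left(-17397\right)} = \left(- \frac{38251}{2}\right) \left(- \frac{1}{17397}\right) = \frac{38251}{34794}$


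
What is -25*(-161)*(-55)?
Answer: -221375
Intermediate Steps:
-25*(-161)*(-55) = 4025*(-55) = -221375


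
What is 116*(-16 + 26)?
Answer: 1160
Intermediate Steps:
116*(-16 + 26) = 116*10 = 1160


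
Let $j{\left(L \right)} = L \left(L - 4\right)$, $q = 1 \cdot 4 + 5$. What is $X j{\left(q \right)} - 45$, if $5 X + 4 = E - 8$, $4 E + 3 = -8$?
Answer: $- \frac{711}{4} \approx -177.75$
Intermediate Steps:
$E = - \frac{11}{4}$ ($E = - \frac{3}{4} + \frac{1}{4} \left(-8\right) = - \frac{3}{4} - 2 = - \frac{11}{4} \approx -2.75$)
$q = 9$ ($q = 4 + 5 = 9$)
$j{\left(L \right)} = L \left(-4 + L\right)$
$X = - \frac{59}{20}$ ($X = - \frac{4}{5} + \frac{- \frac{11}{4} - 8}{5} = - \frac{4}{5} + \frac{1}{5} \left(- \frac{43}{4}\right) = - \frac{4}{5} - \frac{43}{20} = - \frac{59}{20} \approx -2.95$)
$X j{\left(q \right)} - 45 = - \frac{59 \cdot 9 \left(-4 + 9\right)}{20} - 45 = - \frac{59 \cdot 9 \cdot 5}{20} - 45 = \left(- \frac{59}{20}\right) 45 - 45 = - \frac{531}{4} - 45 = - \frac{711}{4}$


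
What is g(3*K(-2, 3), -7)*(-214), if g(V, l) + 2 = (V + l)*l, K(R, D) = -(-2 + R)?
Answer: 7918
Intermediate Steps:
K(R, D) = 2 - R
g(V, l) = -2 + l*(V + l) (g(V, l) = -2 + (V + l)*l = -2 + l*(V + l))
g(3*K(-2, 3), -7)*(-214) = (-2 + (-7)² + (3*(2 - 1*(-2)))*(-7))*(-214) = (-2 + 49 + (3*(2 + 2))*(-7))*(-214) = (-2 + 49 + (3*4)*(-7))*(-214) = (-2 + 49 + 12*(-7))*(-214) = (-2 + 49 - 84)*(-214) = -37*(-214) = 7918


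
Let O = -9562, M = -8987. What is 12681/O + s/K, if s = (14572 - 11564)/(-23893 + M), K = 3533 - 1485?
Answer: -6671445187/5030376960 ≈ -1.3262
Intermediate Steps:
K = 2048
s = -188/2055 (s = (14572 - 11564)/(-23893 - 8987) = 3008/(-32880) = 3008*(-1/32880) = -188/2055 ≈ -0.091484)
12681/O + s/K = 12681/(-9562) - 188/2055/2048 = 12681*(-1/9562) - 188/2055*1/2048 = -12681/9562 - 47/1052160 = -6671445187/5030376960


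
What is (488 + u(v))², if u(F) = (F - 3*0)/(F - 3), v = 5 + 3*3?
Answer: 28965924/121 ≈ 2.3939e+5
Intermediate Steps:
v = 14 (v = 5 + 9 = 14)
u(F) = F/(-3 + F) (u(F) = (F + 0)/(-3 + F) = F/(-3 + F))
(488 + u(v))² = (488 + 14/(-3 + 14))² = (488 + 14/11)² = (5382/11)² = 28965924/121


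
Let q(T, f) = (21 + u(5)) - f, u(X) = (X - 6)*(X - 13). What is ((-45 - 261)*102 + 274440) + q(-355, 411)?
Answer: 242846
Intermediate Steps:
u(X) = (-13 + X)*(-6 + X) (u(X) = (-6 + X)*(-13 + X) = (-13 + X)*(-6 + X))
q(T, f) = 29 - f (q(T, f) = (21 + (78 + 5² - 19*5)) - f = (21 + (78 + 25 - 95)) - f = (21 + 8) - f = 29 - f)
((-45 - 261)*102 + 274440) + q(-355, 411) = ((-45 - 261)*102 + 274440) + (29 - 1*411) = (-306*102 + 274440) + (29 - 411) = (-31212 + 274440) - 382 = 243228 - 382 = 242846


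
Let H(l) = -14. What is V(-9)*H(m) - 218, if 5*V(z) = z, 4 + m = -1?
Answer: -964/5 ≈ -192.80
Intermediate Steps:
m = -5 (m = -4 - 1 = -5)
V(z) = z/5
V(-9)*H(m) - 218 = ((1/5)*(-9))*(-14) - 218 = -9/5*(-14) - 218 = 126/5 - 218 = -964/5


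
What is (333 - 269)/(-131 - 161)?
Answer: -16/73 ≈ -0.21918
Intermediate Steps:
(333 - 269)/(-131 - 161) = 64/(-292) = 64*(-1/292) = -16/73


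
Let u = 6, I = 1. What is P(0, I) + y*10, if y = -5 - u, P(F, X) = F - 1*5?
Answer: -115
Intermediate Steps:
P(F, X) = -5 + F (P(F, X) = F - 5 = -5 + F)
y = -11 (y = -5 - 1*6 = -5 - 6 = -11)
P(0, I) + y*10 = (-5 + 0) - 11*10 = -5 - 110 = -115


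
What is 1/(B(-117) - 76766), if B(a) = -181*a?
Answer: -1/55589 ≈ -1.7989e-5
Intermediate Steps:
1/(B(-117) - 76766) = 1/(-181*(-117) - 76766) = 1/(21177 - 76766) = 1/(-55589) = -1/55589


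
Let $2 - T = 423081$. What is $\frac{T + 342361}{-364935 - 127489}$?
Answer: $\frac{40359}{246212} \approx 0.16392$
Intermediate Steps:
$T = -423079$ ($T = 2 - 423081 = -423079$)
$\frac{T + 342361}{-364935 - 127489} = \frac{-423079 + 342361}{-364935 - 127489} = - \frac{80718}{-492424} = \left(-80718\right) \left(- \frac{1}{492424}\right) = \frac{40359}{246212}$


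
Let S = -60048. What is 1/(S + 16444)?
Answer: -1/43604 ≈ -2.2934e-5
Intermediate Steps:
1/(S + 16444) = 1/(-60048 + 16444) = 1/(-43604) = -1/43604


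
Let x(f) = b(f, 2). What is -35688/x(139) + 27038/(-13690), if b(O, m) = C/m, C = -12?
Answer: 40700541/6845 ≈ 5946.0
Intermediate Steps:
b(O, m) = -12/m
x(f) = -6 (x(f) = -12/2 = -12*½ = -6)
-35688/x(139) + 27038/(-13690) = -35688/(-6) + 27038/(-13690) = -35688*(-⅙) + 27038*(-1/13690) = 5948 - 13519/6845 = 40700541/6845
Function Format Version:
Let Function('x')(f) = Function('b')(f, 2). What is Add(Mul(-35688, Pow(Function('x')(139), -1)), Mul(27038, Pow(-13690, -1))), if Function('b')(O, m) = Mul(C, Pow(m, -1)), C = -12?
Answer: Rational(40700541, 6845) ≈ 5946.0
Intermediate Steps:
Function('b')(O, m) = Mul(-12, Pow(m, -1))
Function('x')(f) = -6 (Function('x')(f) = Mul(-12, Pow(2, -1)) = Mul(-12, Rational(1, 2)) = -6)
Add(Mul(-35688, Pow(Function('x')(139), -1)), Mul(27038, Pow(-13690, -1))) = Add(Mul(-35688, Pow(-6, -1)), Mul(27038, Pow(-13690, -1))) = Add(Mul(-35688, Rational(-1, 6)), Mul(27038, Rational(-1, 13690))) = Add(5948, Rational(-13519, 6845)) = Rational(40700541, 6845)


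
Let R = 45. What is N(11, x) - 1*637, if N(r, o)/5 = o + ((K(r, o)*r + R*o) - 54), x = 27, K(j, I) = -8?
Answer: 4863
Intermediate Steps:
N(r, o) = -270 - 40*r + 230*o (N(r, o) = 5*(o + ((-8*r + 45*o) - 54)) = 5*(o + (-54 - 8*r + 45*o)) = 5*(-54 - 8*r + 46*o) = -270 - 40*r + 230*o)
N(11, x) - 1*637 = (-270 - 40*11 + 230*27) - 1*637 = (-270 - 440 + 6210) - 637 = 5500 - 637 = 4863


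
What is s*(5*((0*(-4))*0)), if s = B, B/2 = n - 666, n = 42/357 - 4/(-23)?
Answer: 0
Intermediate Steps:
n = 114/391 (n = 42*(1/357) - 4*(-1/23) = 2/17 + 4/23 = 114/391 ≈ 0.29156)
B = -520584/391 (B = 2*(114/391 - 666) = 2*(-260292/391) = -520584/391 ≈ -1331.4)
s = -520584/391 ≈ -1331.4
s*(5*((0*(-4))*0)) = -2602920*(0*(-4))*0/391 = -2602920*0*0/391 = -2602920*0/391 = -520584/391*0 = 0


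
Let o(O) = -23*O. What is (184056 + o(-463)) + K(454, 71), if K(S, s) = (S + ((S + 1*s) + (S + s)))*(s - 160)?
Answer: 60849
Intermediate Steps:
K(S, s) = (-160 + s)*(2*s + 3*S) (K(S, s) = (S + ((S + s) + (S + s)))*(-160 + s) = (S + (2*S + 2*s))*(-160 + s) = (2*s + 3*S)*(-160 + s) = (-160 + s)*(2*s + 3*S))
(184056 + o(-463)) + K(454, 71) = (184056 - 23*(-463)) + (-480*454 - 320*71 + 2*71² + 3*454*71) = (184056 + 10649) + (-217920 - 22720 + 2*5041 + 96702) = 194705 + (-217920 - 22720 + 10082 + 96702) = 194705 - 133856 = 60849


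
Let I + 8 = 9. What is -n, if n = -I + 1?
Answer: 0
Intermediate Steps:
I = 1 (I = -8 + 9 = 1)
n = 0 (n = -1*1 + 1 = -1 + 1 = 0)
-n = -1*0 = 0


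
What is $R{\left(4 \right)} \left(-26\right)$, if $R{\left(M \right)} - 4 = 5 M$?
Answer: $-624$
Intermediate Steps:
$R{\left(M \right)} = 4 + 5 M$
$R{\left(4 \right)} \left(-26\right) = \left(4 + 5 \cdot 4\right) \left(-26\right) = \left(4 + 20\right) \left(-26\right) = 24 \left(-26\right) = -624$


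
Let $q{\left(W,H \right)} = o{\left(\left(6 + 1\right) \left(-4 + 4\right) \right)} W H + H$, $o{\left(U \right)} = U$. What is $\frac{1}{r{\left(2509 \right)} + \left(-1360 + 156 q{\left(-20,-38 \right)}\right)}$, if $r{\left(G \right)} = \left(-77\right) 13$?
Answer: $- \frac{1}{8289} \approx -0.00012064$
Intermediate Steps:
$q{\left(W,H \right)} = H$ ($q{\left(W,H \right)} = \left(6 + 1\right) \left(-4 + 4\right) W H + H = 7 \cdot 0 W H + H = 0 W H + H = 0 H + H = 0 + H = H$)
$r{\left(G \right)} = -1001$
$\frac{1}{r{\left(2509 \right)} + \left(-1360 + 156 q{\left(-20,-38 \right)}\right)} = \frac{1}{-1001 + \left(-1360 + 156 \left(-38\right)\right)} = \frac{1}{-1001 - 7288} = \frac{1}{-8289} = - \frac{1}{8289}$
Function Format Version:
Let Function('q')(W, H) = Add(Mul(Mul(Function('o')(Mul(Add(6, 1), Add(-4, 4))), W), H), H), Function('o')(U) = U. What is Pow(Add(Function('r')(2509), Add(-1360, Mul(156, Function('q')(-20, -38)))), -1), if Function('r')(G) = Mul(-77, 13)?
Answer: Rational(-1, 8289) ≈ -0.00012064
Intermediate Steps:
Function('q')(W, H) = H (Function('q')(W, H) = Add(Mul(Mul(Mul(Add(6, 1), Add(-4, 4)), W), H), H) = Add(Mul(Mul(Mul(7, 0), W), H), H) = Add(Mul(Mul(0, W), H), H) = Add(Mul(0, H), H) = Add(0, H) = H)
Function('r')(G) = -1001
Pow(Add(Function('r')(2509), Add(-1360, Mul(156, Function('q')(-20, -38)))), -1) = Pow(Add(-1001, Add(-1360, Mul(156, -38))), -1) = Pow(Add(-1001, Add(-1360, -5928)), -1) = Pow(Add(-1001, -7288), -1) = Pow(-8289, -1) = Rational(-1, 8289)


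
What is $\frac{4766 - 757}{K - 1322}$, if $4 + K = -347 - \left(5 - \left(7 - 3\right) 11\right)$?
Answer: $- \frac{211}{86} \approx -2.4535$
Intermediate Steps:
$K = -312$ ($K = -4 - \left(352 - \left(7 - 3\right) 11\right) = -4 + \left(-347 + \left(4 \cdot 11 - 5\right)\right) = -4 + \left(-347 + \left(44 - 5\right)\right) = -4 + \left(-347 + 39\right) = -4 - 308 = -312$)
$\frac{4766 - 757}{K - 1322} = \frac{4766 - 757}{-312 - 1322} = \frac{4009}{-1634} = 4009 \left(- \frac{1}{1634}\right) = - \frac{211}{86}$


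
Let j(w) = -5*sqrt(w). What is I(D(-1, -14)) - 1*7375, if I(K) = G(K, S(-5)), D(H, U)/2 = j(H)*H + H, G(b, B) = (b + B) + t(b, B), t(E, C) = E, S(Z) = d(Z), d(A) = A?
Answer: -7384 + 20*I ≈ -7384.0 + 20.0*I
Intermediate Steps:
S(Z) = Z
G(b, B) = B + 2*b (G(b, B) = (b + B) + b = (B + b) + b = B + 2*b)
D(H, U) = -10*H**(3/2) + 2*H (D(H, U) = 2*((-5*sqrt(H))*H + H) = 2*(-5*H**(3/2) + H) = 2*(H - 5*H**(3/2)) = -10*H**(3/2) + 2*H)
I(K) = -5 + 2*K
I(D(-1, -14)) - 1*7375 = (-5 + 2*(-(-10)*I + 2*(-1))) - 1*7375 = (-5 + 2*(-(-10)*I - 2)) - 7375 = (-5 + 2*(10*I - 2)) - 7375 = (-5 + 2*(-2 + 10*I)) - 7375 = (-5 + (-4 + 20*I)) - 7375 = (-9 + 20*I) - 7375 = -7384 + 20*I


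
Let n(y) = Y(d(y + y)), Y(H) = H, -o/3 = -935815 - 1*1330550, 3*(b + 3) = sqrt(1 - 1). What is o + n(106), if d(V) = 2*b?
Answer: 6799089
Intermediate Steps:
b = -3 (b = -3 + sqrt(1 - 1)/3 = -3 + sqrt(0)/3 = -3 + (1/3)*0 = -3 + 0 = -3)
o = 6799095 (o = -3*(-935815 - 1*1330550) = -3*(-935815 - 1330550) = -3*(-2266365) = 6799095)
d(V) = -6 (d(V) = 2*(-3) = -6)
n(y) = -6
o + n(106) = 6799095 - 6 = 6799089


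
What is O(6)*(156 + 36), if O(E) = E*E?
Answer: 6912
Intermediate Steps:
O(E) = E²
O(6)*(156 + 36) = 6²*(156 + 36) = 36*192 = 6912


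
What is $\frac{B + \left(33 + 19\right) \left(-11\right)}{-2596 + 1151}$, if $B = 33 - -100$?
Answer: $\frac{439}{1445} \approx 0.30381$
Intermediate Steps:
$B = 133$ ($B = 33 + 100 = 133$)
$\frac{B + \left(33 + 19\right) \left(-11\right)}{-2596 + 1151} = \frac{133 + \left(33 + 19\right) \left(-11\right)}{-2596 + 1151} = \frac{133 + 52 \left(-11\right)}{-1445} = \left(133 - 572\right) \left(- \frac{1}{1445}\right) = \left(-439\right) \left(- \frac{1}{1445}\right) = \frac{439}{1445}$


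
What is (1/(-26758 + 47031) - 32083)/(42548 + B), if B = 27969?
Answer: -650418658/1429591141 ≈ -0.45497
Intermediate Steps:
(1/(-26758 + 47031) - 32083)/(42548 + B) = (1/(-26758 + 47031) - 32083)/(42548 + 27969) = (1/20273 - 32083)/70517 = (1/20273 - 32083)*(1/70517) = -650418658/20273*1/70517 = -650418658/1429591141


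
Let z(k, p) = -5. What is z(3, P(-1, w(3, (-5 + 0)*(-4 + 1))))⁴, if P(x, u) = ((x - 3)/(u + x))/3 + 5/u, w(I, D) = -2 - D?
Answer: 625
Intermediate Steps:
P(x, u) = 5/u + (-3 + x)/(3*(u + x)) (P(x, u) = ((-3 + x)/(u + x))*(⅓) + 5/u = (-3 + x)/(3*(u + x)) + 5/u = 5/u + (-3 + x)/(3*(u + x)))
z(3, P(-1, w(3, (-5 + 0)*(-4 + 1))))⁴ = (-5)⁴ = 625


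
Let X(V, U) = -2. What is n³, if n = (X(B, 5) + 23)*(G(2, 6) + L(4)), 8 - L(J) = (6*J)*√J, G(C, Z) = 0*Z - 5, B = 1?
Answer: -843908625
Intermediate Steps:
G(C, Z) = -5 (G(C, Z) = 0 - 5 = -5)
L(J) = 8 - 6*J^(3/2) (L(J) = 8 - 6*J*√J = 8 - 6*J^(3/2))
n = -945 (n = (-2 + 23)*(-5 + (8 - 6*4^(3/2))) = 21*(-5 + (8 - 6*8)) = 21*(-5 + (8 - 48)) = 21*(-5 - 40) = 21*(-45) = -945)
n³ = (-945)³ = -843908625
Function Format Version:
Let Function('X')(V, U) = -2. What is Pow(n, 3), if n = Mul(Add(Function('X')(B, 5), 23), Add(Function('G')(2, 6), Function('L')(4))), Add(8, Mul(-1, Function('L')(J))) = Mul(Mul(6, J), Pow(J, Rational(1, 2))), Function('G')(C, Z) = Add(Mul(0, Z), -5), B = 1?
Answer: -843908625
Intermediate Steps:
Function('G')(C, Z) = -5 (Function('G')(C, Z) = Add(0, -5) = -5)
Function('L')(J) = Add(8, Mul(-6, Pow(J, Rational(3, 2)))) (Function('L')(J) = Add(8, Mul(-1, Mul(Mul(6, J), Pow(J, Rational(1, 2))))) = Add(8, Mul(-1, Mul(6, Pow(J, Rational(3, 2))))) = Add(8, Mul(-6, Pow(J, Rational(3, 2)))))
n = -945 (n = Mul(Add(-2, 23), Add(-5, Add(8, Mul(-6, Pow(4, Rational(3, 2)))))) = Mul(21, Add(-5, Add(8, Mul(-6, 8)))) = Mul(21, Add(-5, Add(8, -48))) = Mul(21, Add(-5, -40)) = Mul(21, -45) = -945)
Pow(n, 3) = Pow(-945, 3) = -843908625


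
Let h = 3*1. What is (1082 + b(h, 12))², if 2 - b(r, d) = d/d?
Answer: 1172889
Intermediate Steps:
h = 3
b(r, d) = 1 (b(r, d) = 2 - d/d = 2 - 1*1 = 2 - 1 = 1)
(1082 + b(h, 12))² = (1082 + 1)² = 1083² = 1172889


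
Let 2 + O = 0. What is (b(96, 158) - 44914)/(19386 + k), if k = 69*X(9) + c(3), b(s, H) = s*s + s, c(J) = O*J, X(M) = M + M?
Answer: -2543/1473 ≈ -1.7264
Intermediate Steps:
O = -2 (O = -2 + 0 = -2)
X(M) = 2*M
c(J) = -2*J
b(s, H) = s + s² (b(s, H) = s² + s = s + s²)
k = 1236 (k = 69*(2*9) - 2*3 = 69*18 - 6 = 1242 - 6 = 1236)
(b(96, 158) - 44914)/(19386 + k) = (96*(1 + 96) - 44914)/(19386 + 1236) = (96*97 - 44914)/20622 = (9312 - 44914)*(1/20622) = -35602*1/20622 = -2543/1473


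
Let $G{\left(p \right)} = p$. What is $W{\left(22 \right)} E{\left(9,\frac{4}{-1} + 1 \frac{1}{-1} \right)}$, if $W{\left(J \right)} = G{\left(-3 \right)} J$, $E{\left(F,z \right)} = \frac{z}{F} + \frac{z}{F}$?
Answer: $\frac{220}{3} \approx 73.333$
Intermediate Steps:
$E{\left(F,z \right)} = \frac{2 z}{F}$
$W{\left(J \right)} = - 3 J$
$W{\left(22 \right)} E{\left(9,\frac{4}{-1} + 1 \frac{1}{-1} \right)} = \left(-3\right) 22 \frac{2 \left(\frac{4}{-1} + 1 \frac{1}{-1}\right)}{9} = - 66 \cdot 2 \left(4 \left(-1\right) + 1 \left(-1\right)\right) \frac{1}{9} = - 66 \cdot 2 \left(-4 - 1\right) \frac{1}{9} = - 66 \cdot 2 \left(-5\right) \frac{1}{9} = \left(-66\right) \left(- \frac{10}{9}\right) = \frac{220}{3}$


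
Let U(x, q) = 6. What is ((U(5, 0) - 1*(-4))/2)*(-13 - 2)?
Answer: -75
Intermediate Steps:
((U(5, 0) - 1*(-4))/2)*(-13 - 2) = ((6 - 1*(-4))/2)*(-13 - 2) = ((6 + 4)*(½))*(-15) = (10*(½))*(-15) = 5*(-15) = -75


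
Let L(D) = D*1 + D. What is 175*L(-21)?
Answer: -7350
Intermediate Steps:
L(D) = 2*D (L(D) = D + D = 2*D)
175*L(-21) = 175*(2*(-21)) = 175*(-42) = -7350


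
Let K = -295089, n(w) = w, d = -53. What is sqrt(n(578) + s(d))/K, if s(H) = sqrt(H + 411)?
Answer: -sqrt(578 + sqrt(358))/295089 ≈ -8.2795e-5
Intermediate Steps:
s(H) = sqrt(411 + H)
sqrt(n(578) + s(d))/K = sqrt(578 + sqrt(411 - 53))/(-295089) = sqrt(578 + sqrt(358))*(-1/295089) = -sqrt(578 + sqrt(358))/295089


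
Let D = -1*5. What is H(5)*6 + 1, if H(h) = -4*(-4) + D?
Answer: 67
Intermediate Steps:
D = -5
H(h) = 11 (H(h) = -4*(-4) - 5 = 16 - 5 = 11)
H(5)*6 + 1 = 11*6 + 1 = 66 + 1 = 67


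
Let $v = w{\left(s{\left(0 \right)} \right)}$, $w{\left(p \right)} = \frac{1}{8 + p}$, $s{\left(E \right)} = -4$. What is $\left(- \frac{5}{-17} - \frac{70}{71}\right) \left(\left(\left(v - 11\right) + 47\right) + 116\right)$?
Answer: $- \frac{508515}{4828} \approx -105.33$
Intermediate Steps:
$v = \frac{1}{4}$ ($v = \frac{1}{8 - 4} = \frac{1}{4} \approx 0.25$)
$\left(- \frac{5}{-17} - \frac{70}{71}\right) \left(\left(\left(v - 11\right) + 47\right) + 116\right) = \left(- \frac{5}{-17} - \frac{70}{71}\right) \left(\left(\left(\frac{1}{4} - 11\right) + 47\right) + 116\right) = \left(\left(-5\right) \left(- \frac{1}{17}\right) - \frac{70}{71}\right) \left(\left(- \frac{43}{4} + 47\right) + 116\right) = \left(\frac{5}{17} - \frac{70}{71}\right) \left(\frac{145}{4} + 116\right) = \left(- \frac{835}{1207}\right) \frac{609}{4} = - \frac{508515}{4828}$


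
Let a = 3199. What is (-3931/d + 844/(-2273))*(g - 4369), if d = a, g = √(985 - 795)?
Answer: 50833834911/7271327 - 11635119*√190/7271327 ≈ 6968.9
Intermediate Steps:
g = √190 ≈ 13.784
d = 3199
(-3931/d + 844/(-2273))*(g - 4369) = (-3931/3199 + 844/(-2273))*(√190 - 4369) = (-3931*1/3199 + 844*(-1/2273))*(-4369 + √190) = (-3931/3199 - 844/2273)*(-4369 + √190) = -11635119*(-4369 + √190)/7271327 = 50833834911/7271327 - 11635119*√190/7271327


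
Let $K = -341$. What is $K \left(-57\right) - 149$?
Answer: $19288$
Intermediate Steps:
$K \left(-57\right) - 149 = \left(-341\right) \left(-57\right) - 149 = 19437 - 149 = 19288$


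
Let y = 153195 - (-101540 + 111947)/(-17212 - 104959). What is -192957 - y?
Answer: -42289746399/122171 ≈ -3.4615e+5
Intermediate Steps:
y = 18715996752/122171 (y = 153195 - 10407/(-122171) = 153195 - 10407*(-1)/122171 = 153195 - 1*(-10407/122171) = 153195 + 10407/122171 = 18715996752/122171 ≈ 1.5320e+5)
-192957 - y = -192957 - 1*18715996752/122171 = -192957 - 18715996752/122171 = -42289746399/122171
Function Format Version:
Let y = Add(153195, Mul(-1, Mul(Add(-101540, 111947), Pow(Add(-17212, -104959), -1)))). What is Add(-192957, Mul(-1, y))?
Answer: Rational(-42289746399, 122171) ≈ -3.4615e+5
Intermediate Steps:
y = Rational(18715996752, 122171) (y = Add(153195, Mul(-1, Mul(10407, Pow(-122171, -1)))) = Add(153195, Mul(-1, Mul(10407, Rational(-1, 122171)))) = Add(153195, Mul(-1, Rational(-10407, 122171))) = Add(153195, Rational(10407, 122171)) = Rational(18715996752, 122171) ≈ 1.5320e+5)
Add(-192957, Mul(-1, y)) = Add(-192957, Mul(-1, Rational(18715996752, 122171))) = Add(-192957, Rational(-18715996752, 122171)) = Rational(-42289746399, 122171)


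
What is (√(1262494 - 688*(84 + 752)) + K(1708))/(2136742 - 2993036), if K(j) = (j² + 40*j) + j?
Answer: -1493646/428147 - √687326/856294 ≈ -3.4896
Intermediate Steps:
K(j) = j² + 41*j
(√(1262494 - 688*(84 + 752)) + K(1708))/(2136742 - 2993036) = (√(1262494 - 688*(84 + 752)) + 1708*(41 + 1708))/(2136742 - 2993036) = (√(1262494 - 688*836) + 1708*1749)/(-856294) = (√(1262494 - 575168) + 2987292)*(-1/856294) = (√687326 + 2987292)*(-1/856294) = (2987292 + √687326)*(-1/856294) = -1493646/428147 - √687326/856294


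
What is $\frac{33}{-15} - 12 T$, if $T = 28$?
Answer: $- \frac{1691}{5} \approx -338.2$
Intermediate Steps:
$\frac{33}{-15} - 12 T = \frac{33}{-15} - 336 = 33 \left(- \frac{1}{15}\right) - 336 = - \frac{11}{5} - 336 = - \frac{1691}{5}$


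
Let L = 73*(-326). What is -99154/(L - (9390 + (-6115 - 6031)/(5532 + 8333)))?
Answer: 687385105/230069737 ≈ 2.9877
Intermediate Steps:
L = -23798
-99154/(L - (9390 + (-6115 - 6031)/(5532 + 8333))) = -99154/(-23798 - (9390 + (-6115 - 6031)/(5532 + 8333))) = -99154/(-23798 - (9390 - 12146/13865)) = -99154/(-23798 - 1*130180204/13865) = -99154/(-23798 - 130180204/13865) = -99154/(-460139474/13865) = -99154*(-13865/460139474) = 687385105/230069737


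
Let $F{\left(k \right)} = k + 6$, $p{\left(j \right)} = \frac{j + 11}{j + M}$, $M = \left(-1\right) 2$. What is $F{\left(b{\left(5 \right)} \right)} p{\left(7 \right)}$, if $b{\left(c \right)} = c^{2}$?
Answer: $\frac{558}{5} \approx 111.6$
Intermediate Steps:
$M = -2$
$p{\left(j \right)} = \frac{11 + j}{-2 + j}$ ($p{\left(j \right)} = \frac{j + 11}{j - 2} = \frac{11 + j}{-2 + j}$)
$F{\left(k \right)} = 6 + k$
$F{\left(b{\left(5 \right)} \right)} p{\left(7 \right)} = \left(6 + 5^{2}\right) \frac{11 + 7}{-2 + 7} = \left(6 + 25\right) \frac{1}{5} \cdot 18 = 31 \cdot \frac{1}{5} \cdot 18 = 31 \cdot \frac{18}{5} = \frac{558}{5}$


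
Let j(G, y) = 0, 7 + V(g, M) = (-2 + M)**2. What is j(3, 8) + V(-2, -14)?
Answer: 249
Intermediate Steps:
V(g, M) = -7 + (-2 + M)**2
j(3, 8) + V(-2, -14) = 0 + (-7 + (-2 - 14)**2) = 0 + (-7 + (-16)**2) = 0 + (-7 + 256) = 0 + 249 = 249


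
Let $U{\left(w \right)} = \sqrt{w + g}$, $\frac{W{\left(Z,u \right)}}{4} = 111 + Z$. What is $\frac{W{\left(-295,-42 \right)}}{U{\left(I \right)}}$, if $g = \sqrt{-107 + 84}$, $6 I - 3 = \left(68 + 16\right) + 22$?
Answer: $- \frac{736 \sqrt{6}}{\sqrt{109 + 6 i \sqrt{23}}} \approx -168.38 + 21.852 i$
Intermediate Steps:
$W{\left(Z,u \right)} = 444 + 4 Z$ ($W{\left(Z,u \right)} = 4 \left(111 + Z\right) = 444 + 4 Z$)
$I = \frac{109}{6}$ ($I = \frac{1}{2} + \frac{\left(68 + 16\right) + 22}{6} = \frac{1}{2} + \frac{84 + 22}{6} = \frac{1}{2} + \frac{1}{6} \cdot 106 = \frac{1}{2} + \frac{53}{3} = \frac{109}{6} \approx 18.167$)
$g = i \sqrt{23}$ ($g = \sqrt{-23} = i \sqrt{23} \approx 4.7958 i$)
$U{\left(w \right)} = \sqrt{w + i \sqrt{23}}$
$\frac{W{\left(-295,-42 \right)}}{U{\left(I \right)}} = \frac{444 + 4 \left(-295\right)}{\sqrt{\frac{109}{6} + i \sqrt{23}}} = \frac{444 - 1180}{\sqrt{\frac{109}{6} + i \sqrt{23}}} = - \frac{736}{\sqrt{\frac{109}{6} + i \sqrt{23}}}$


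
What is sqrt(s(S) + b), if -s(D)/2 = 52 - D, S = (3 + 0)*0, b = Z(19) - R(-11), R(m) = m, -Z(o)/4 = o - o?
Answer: I*sqrt(93) ≈ 9.6436*I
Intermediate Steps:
Z(o) = 0 (Z(o) = -4*(o - o) = -4*0 = 0)
b = 11 (b = 0 - 1*(-11) = 0 + 11 = 11)
S = 0 (S = 3*0 = 0)
s(D) = -104 + 2*D (s(D) = -2*(52 - D) = -104 + 2*D)
sqrt(s(S) + b) = sqrt((-104 + 2*0) + 11) = sqrt((-104 + 0) + 11) = sqrt(-104 + 11) = sqrt(-93) = I*sqrt(93)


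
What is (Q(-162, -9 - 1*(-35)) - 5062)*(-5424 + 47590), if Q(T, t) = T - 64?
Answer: -222973808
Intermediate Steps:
Q(T, t) = -64 + T
(Q(-162, -9 - 1*(-35)) - 5062)*(-5424 + 47590) = ((-64 - 162) - 5062)*(-5424 + 47590) = (-226 - 5062)*42166 = -5288*42166 = -222973808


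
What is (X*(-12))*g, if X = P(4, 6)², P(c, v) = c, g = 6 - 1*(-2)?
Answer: -1536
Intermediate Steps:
g = 8 (g = 6 + 2 = 8)
X = 16 (X = 4² = 16)
(X*(-12))*g = (16*(-12))*8 = -192*8 = -1536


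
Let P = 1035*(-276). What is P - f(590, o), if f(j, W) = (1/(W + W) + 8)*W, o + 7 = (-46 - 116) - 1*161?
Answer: -566041/2 ≈ -2.8302e+5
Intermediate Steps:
o = -330 (o = -7 + ((-46 - 116) - 1*161) = -7 + (-162 - 161) = -7 - 323 = -330)
f(j, W) = W*(8 + 1/(2*W)) (f(j, W) = (1/(2*W) + 8)*W = (8 + 1/(2*W))*W = W*(8 + 1/(2*W)))
P = -285660
P - f(590, o) = -285660 - (1/2 + 8*(-330)) = -285660 - (1/2 - 2640) = -285660 - 1*(-5279/2) = -285660 + 5279/2 = -566041/2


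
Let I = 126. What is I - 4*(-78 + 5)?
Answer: 418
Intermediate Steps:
I - 4*(-78 + 5) = 126 - 4*(-78 + 5) = 126 - 4*(-73) = 126 + 292 = 418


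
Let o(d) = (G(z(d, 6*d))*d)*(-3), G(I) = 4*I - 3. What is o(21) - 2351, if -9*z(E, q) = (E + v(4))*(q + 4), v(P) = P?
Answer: 88838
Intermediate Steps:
z(E, q) = -(4 + E)*(4 + q)/9 (z(E, q) = -(E + 4)*(q + 4)/9 = -(4 + E)*(4 + q)/9)
G(I) = -3 + 4*I
o(d) = -3*d*(-91/9 - 112*d/9 - 8*d**2/3) (o(d) = ((-3 + 4*(-16/9 - 4*d/9 - 8*d/3 - d*6*d/9))*d)*(-3) = ((-3 + 4*(-16/9 - 4*d/9 - 8*d/3 - 2*d**2/3))*d)*(-3) = ((-3 + 4*(-16/9 - 28*d/9 - 2*d**2/3))*d)*(-3) = ((-3 + (-64/9 - 112*d/9 - 8*d**2/3))*d)*(-3) = ((-91/9 - 112*d/9 - 8*d**2/3)*d)*(-3) = (d*(-91/9 - 112*d/9 - 8*d**2/3))*(-3) = -3*d*(-91/9 - 112*d/9 - 8*d**2/3))
o(21) - 2351 = (1/3)*21*(91 + 24*21**2 + 112*21) - 2351 = (1/3)*21*(91 + 24*441 + 2352) - 2351 = (1/3)*21*(91 + 10584 + 2352) - 2351 = (1/3)*21*13027 - 2351 = 91189 - 2351 = 88838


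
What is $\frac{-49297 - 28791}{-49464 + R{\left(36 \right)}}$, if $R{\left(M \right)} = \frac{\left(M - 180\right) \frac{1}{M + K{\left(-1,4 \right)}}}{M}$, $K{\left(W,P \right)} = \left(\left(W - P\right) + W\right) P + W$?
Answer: $\frac{214742}{136027} \approx 1.5787$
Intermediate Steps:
$K{\left(W,P \right)} = W + P \left(- P + 2 W\right)$ ($K{\left(W,P \right)} = \left(- P + 2 W\right) P + W = P \left(- P + 2 W\right) + W = W + P \left(- P + 2 W\right)$)
$R{\left(M \right)} = \frac{-180 + M}{M \left(-25 + M\right)}$ ($R{\left(M \right)} = \frac{\left(M - 180\right) \frac{1}{M - \left(17 + 8\right)}}{M} = \frac{\left(-180 + M\right) \frac{1}{M - 25}}{M} = \frac{\left(-180 + M\right) \frac{1}{-25 + M}}{M} = \frac{\frac{1}{-25 + M} \left(-180 + M\right)}{M} = \frac{-180 + M}{M \left(-25 + M\right)}$)
$\frac{-49297 - 28791}{-49464 + R{\left(36 \right)}} = \frac{-49297 - 28791}{-49464 + \frac{-180 + 36}{36 \left(-25 + 36\right)}} = - \frac{78088}{-49464 + \frac{1}{36} \cdot \frac{1}{11} \left(-144\right)} = - \frac{78088}{-49464 - \frac{4}{11}} = - \frac{78088}{- \frac{544108}{11}} = \left(-78088\right) \left(- \frac{11}{544108}\right) = \frac{214742}{136027}$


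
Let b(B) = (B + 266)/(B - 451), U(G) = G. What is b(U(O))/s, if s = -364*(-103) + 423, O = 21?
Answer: -287/16303450 ≈ -1.7604e-5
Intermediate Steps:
s = 37915 (s = 37492 + 423 = 37915)
b(B) = (266 + B)/(-451 + B)
b(U(O))/s = ((266 + 21)/(-451 + 21))/37915 = (287/(-430))*(1/37915) = -1/430*287*(1/37915) = -287/430*1/37915 = -287/16303450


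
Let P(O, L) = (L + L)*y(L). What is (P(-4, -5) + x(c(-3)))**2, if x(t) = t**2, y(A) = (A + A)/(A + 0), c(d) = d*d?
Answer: 3721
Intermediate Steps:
c(d) = d**2
y(A) = 2 (y(A) = (2*A)/A = 2)
P(O, L) = 4*L (P(O, L) = (L + L)*2 = (2*L)*2 = 4*L)
(P(-4, -5) + x(c(-3)))**2 = (4*(-5) + ((-3)**2)**2)**2 = (-20 + 9**2)**2 = (-20 + 81)**2 = 61**2 = 3721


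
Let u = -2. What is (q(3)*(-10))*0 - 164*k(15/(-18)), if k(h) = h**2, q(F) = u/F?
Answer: -1025/9 ≈ -113.89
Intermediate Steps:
q(F) = -2/F
(q(3)*(-10))*0 - 164*k(15/(-18)) = (-2/3*(-10))*0 - 164*(15/(-18))**2 = (-2*1/3*(-10))*0 - 164*(15*(-1/18))**2 = -2/3*(-10)*0 - 164*(-5/6)**2 = (20/3)*0 - 164*25/36 = 0 - 1025/9 = -1025/9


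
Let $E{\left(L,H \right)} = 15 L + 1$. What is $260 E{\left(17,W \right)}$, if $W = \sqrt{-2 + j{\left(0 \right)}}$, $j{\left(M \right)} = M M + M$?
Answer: $66560$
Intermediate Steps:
$j{\left(M \right)} = M + M^{2}$ ($j{\left(M \right)} = M^{2} + M = M + M^{2}$)
$W = i \sqrt{2}$ ($W = \sqrt{-2 + 0 \left(1 + 0\right)} = \sqrt{-2 + 0 \cdot 1} = \sqrt{-2 + 0} = \sqrt{-2} = i \sqrt{2} \approx 1.4142 i$)
$E{\left(L,H \right)} = 1 + 15 L$
$260 E{\left(17,W \right)} = 260 \left(1 + 15 \cdot 17\right) = 260 \left(1 + 255\right) = 260 \cdot 256 = 66560$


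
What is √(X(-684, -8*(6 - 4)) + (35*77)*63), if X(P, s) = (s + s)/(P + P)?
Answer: √551631541/57 ≈ 412.05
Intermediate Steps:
X(P, s) = s/P (X(P, s) = (2*s)/((2*P)) = (2*s)*(1/(2*P)) = s/P)
√(X(-684, -8*(6 - 4)) + (35*77)*63) = √(-8*(6 - 4)/(-684) + (35*77)*63) = √(-8*2*(-1/684) + 2695*63) = √(-16*(-1/684) + 169785) = √(4/171 + 169785) = √(29033239/171) = √551631541/57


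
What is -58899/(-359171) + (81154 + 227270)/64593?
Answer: 38193806537/7733310801 ≈ 4.9389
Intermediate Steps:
-58899/(-359171) + (81154 + 227270)/64593 = -58899*(-1/359171) + 308424*(1/64593) = 58899/359171 + 102808/21531 = 38193806537/7733310801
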